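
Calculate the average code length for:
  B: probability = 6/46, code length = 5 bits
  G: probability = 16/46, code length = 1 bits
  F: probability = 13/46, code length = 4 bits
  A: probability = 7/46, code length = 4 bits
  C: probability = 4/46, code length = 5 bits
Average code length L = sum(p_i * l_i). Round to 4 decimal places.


Weighted contributions p_i * l_i:
  B: (6/46) * 5 = 30/46
  G: (16/46) * 1 = 16/46
  F: (13/46) * 4 = 52/46
  A: (7/46) * 4 = 28/46
  C: (4/46) * 5 = 20/46
Sum = (30 + 16 + 52 + 28 + 20)/46 = 146/46

L = 146/46 = 3.1739 bits/symbol


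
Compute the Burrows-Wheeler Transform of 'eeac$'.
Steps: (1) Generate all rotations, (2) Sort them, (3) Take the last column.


Rotations (sorted):
  0: $eeac -> last char: c
  1: ac$ee -> last char: e
  2: c$eea -> last char: a
  3: eac$e -> last char: e
  4: eeac$ -> last char: $


BWT = ceae$


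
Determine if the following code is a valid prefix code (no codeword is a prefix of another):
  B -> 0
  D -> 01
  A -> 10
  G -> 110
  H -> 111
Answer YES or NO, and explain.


Checking each pair (does one codeword prefix another?):
  B='0' vs D='01': prefix -- VIOLATION

NO -- this is NOT a valid prefix code. B (0) is a prefix of D (01).


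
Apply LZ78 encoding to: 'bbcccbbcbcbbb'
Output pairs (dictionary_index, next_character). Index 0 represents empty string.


LZ78 encoding steps:
Dictionary: {0: ''}
Step 1: w='' (idx 0), next='b' -> output (0, 'b'), add 'b' as idx 1
Step 2: w='b' (idx 1), next='c' -> output (1, 'c'), add 'bc' as idx 2
Step 3: w='' (idx 0), next='c' -> output (0, 'c'), add 'c' as idx 3
Step 4: w='c' (idx 3), next='b' -> output (3, 'b'), add 'cb' as idx 4
Step 5: w='bc' (idx 2), next='b' -> output (2, 'b'), add 'bcb' as idx 5
Step 6: w='cb' (idx 4), next='b' -> output (4, 'b'), add 'cbb' as idx 6
Step 7: w='b' (idx 1), end of input -> output (1, '')


Encoded: [(0, 'b'), (1, 'c'), (0, 'c'), (3, 'b'), (2, 'b'), (4, 'b'), (1, '')]


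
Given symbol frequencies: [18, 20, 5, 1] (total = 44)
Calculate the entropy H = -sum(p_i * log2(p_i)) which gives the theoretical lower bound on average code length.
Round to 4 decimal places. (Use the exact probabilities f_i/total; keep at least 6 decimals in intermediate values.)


Per-symbol terms -p_i * log2(p_i) with p_i = f_i/44:
  p = 18/44 = 0.409091: log2(p) = -1.289507, -p*log2(p) = 0.527525
  p = 20/44 = 0.454545: log2(p) = -1.137504, -p*log2(p) = 0.517047
  p = 5/44 = 0.113636: log2(p) = -3.137504, -p*log2(p) = 0.356534
  p = 1/44 = 0.022727: log2(p) = -5.459432, -p*log2(p) = 0.124078
H = 0.527525 + 0.517047 + 0.356534 + 0.124078 = 1.525184

H = 1.5252 bits/symbol


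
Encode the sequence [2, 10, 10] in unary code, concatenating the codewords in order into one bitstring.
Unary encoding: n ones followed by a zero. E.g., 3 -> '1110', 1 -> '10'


Encode each number as n ones followed by a terminating 0:
  2 -> 110 (3 bits)
  10 -> 11111111110 (11 bits)
  10 -> 11111111110 (11 bits)
Total length = 3 + 11 + 11 = 25 bits.

Unary([2, 10, 10]) = 1101111111111011111111110 (25 bits)


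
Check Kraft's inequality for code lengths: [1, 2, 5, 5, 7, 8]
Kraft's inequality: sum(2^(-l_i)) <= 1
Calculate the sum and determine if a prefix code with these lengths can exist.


Sum = 2^(-1) + 2^(-2) + 2^(-5) + 2^(-5) + 2^(-7) + 2^(-8)
    = 0.5 + 0.25 + 0.03125 + 0.03125 + 0.0078125 + 0.00390625
    = 211/256 = 0.82421875
Since 0.82421875 <= 1, Kraft's inequality IS satisfied.
A prefix code with these lengths CAN exist.

Kraft sum = 0.82421875. Satisfied.


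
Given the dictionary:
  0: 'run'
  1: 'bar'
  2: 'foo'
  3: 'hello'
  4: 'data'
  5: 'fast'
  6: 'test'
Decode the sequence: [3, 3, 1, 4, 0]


Look up each index in the dictionary:
  3 -> 'hello'
  3 -> 'hello'
  1 -> 'bar'
  4 -> 'data'
  0 -> 'run'

Decoded: "hello hello bar data run"


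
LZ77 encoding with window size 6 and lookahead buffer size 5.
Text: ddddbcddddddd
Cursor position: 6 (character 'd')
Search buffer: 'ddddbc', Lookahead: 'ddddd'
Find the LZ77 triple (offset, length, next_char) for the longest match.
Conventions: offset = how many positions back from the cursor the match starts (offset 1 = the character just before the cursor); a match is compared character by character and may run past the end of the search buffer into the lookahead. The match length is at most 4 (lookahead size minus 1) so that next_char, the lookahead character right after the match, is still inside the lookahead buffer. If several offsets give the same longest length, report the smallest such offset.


Try each offset into the search buffer:
  offset=1 (pos 5, char 'c'): match length 0
  offset=2 (pos 4, char 'b'): match length 0
  offset=3 (pos 3, char 'd'): match length 1
  offset=4 (pos 2, char 'd'): match length 2
  offset=5 (pos 1, char 'd'): match length 3
  offset=6 (pos 0, char 'd'): match length 4
Longest match has length 4 at offset 6.
next_char = character at position 6 + 4 = 10 -> 'd'

Best match: offset=6, length=4 (matching 'dddd' starting at position 0)
LZ77 triple: (6, 4, 'd')


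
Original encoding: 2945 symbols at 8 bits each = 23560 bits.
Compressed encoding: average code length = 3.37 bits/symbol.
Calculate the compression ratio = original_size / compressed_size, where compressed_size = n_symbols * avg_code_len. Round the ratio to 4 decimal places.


original_size = n_symbols * orig_bits = 2945 * 8 = 23560 bits
compressed_size = n_symbols * avg_code_len = 2945 * 3.37 = 9924.65 bits
ratio = original_size / compressed_size = 23560 / 9924.65 = 2.3739

Compression ratio = 2.3739


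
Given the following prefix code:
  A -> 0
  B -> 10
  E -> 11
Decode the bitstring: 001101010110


Decoding step by step:
Bits 0 -> A
Bits 0 -> A
Bits 11 -> E
Bits 0 -> A
Bits 10 -> B
Bits 10 -> B
Bits 11 -> E
Bits 0 -> A


Decoded message: AAEABBEA


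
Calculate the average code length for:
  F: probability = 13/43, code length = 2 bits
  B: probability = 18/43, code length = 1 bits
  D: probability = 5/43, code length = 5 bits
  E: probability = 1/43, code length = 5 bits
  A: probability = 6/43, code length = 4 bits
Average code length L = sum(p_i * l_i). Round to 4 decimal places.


Weighted contributions p_i * l_i:
  F: (13/43) * 2 = 26/43
  B: (18/43) * 1 = 18/43
  D: (5/43) * 5 = 25/43
  E: (1/43) * 5 = 5/43
  A: (6/43) * 4 = 24/43
Sum = (26 + 18 + 25 + 5 + 24)/43 = 98/43

L = 98/43 = 2.2791 bits/symbol


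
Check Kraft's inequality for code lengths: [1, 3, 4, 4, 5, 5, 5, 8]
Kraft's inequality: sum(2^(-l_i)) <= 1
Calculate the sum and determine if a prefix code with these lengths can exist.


Sum = 2^(-1) + 2^(-3) + 2^(-4) + 2^(-4) + 2^(-5) + 2^(-5) + 2^(-5) + 2^(-8)
    = 0.5 + 0.125 + 0.0625 + 0.0625 + 0.03125 + 0.03125 + 0.03125 + 0.00390625
    = 217/256 = 0.84765625
Since 0.84765625 <= 1, Kraft's inequality IS satisfied.
A prefix code with these lengths CAN exist.

Kraft sum = 0.84765625. Satisfied.


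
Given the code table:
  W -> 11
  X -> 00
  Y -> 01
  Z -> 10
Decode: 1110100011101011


Decoding:
11 -> W
10 -> Z
10 -> Z
00 -> X
11 -> W
10 -> Z
10 -> Z
11 -> W


Result: WZZXWZZW


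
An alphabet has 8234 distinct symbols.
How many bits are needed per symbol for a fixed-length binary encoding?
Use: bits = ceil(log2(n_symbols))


log2(8234) = 13.0074
Bracket: 2^13 = 8192 < 8234 <= 2^14 = 16384
So ceil(log2(8234)) = 14

bits = ceil(log2(8234)) = ceil(13.0074) = 14 bits


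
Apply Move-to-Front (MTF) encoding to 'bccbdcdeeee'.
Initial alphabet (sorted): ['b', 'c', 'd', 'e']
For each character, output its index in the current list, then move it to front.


MTF encoding:
'b': index 0 in ['b', 'c', 'd', 'e'] -> ['b', 'c', 'd', 'e']
'c': index 1 in ['b', 'c', 'd', 'e'] -> ['c', 'b', 'd', 'e']
'c': index 0 in ['c', 'b', 'd', 'e'] -> ['c', 'b', 'd', 'e']
'b': index 1 in ['c', 'b', 'd', 'e'] -> ['b', 'c', 'd', 'e']
'd': index 2 in ['b', 'c', 'd', 'e'] -> ['d', 'b', 'c', 'e']
'c': index 2 in ['d', 'b', 'c', 'e'] -> ['c', 'd', 'b', 'e']
'd': index 1 in ['c', 'd', 'b', 'e'] -> ['d', 'c', 'b', 'e']
'e': index 3 in ['d', 'c', 'b', 'e'] -> ['e', 'd', 'c', 'b']
'e': index 0 in ['e', 'd', 'c', 'b'] -> ['e', 'd', 'c', 'b']
'e': index 0 in ['e', 'd', 'c', 'b'] -> ['e', 'd', 'c', 'b']
'e': index 0 in ['e', 'd', 'c', 'b'] -> ['e', 'd', 'c', 'b']


Output: [0, 1, 0, 1, 2, 2, 1, 3, 0, 0, 0]


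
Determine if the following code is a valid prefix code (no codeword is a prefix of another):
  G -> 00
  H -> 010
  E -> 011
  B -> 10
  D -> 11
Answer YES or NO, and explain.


Checking each pair (does one codeword prefix another?):
  G='00' vs H='010': no prefix
  G='00' vs E='011': no prefix
  G='00' vs B='10': no prefix
  G='00' vs D='11': no prefix
  H='010' vs G='00': no prefix
  H='010' vs E='011': no prefix
  H='010' vs B='10': no prefix
  H='010' vs D='11': no prefix
  E='011' vs G='00': no prefix
  E='011' vs H='010': no prefix
  E='011' vs B='10': no prefix
  E='011' vs D='11': no prefix
  B='10' vs G='00': no prefix
  B='10' vs H='010': no prefix
  B='10' vs E='011': no prefix
  B='10' vs D='11': no prefix
  D='11' vs G='00': no prefix
  D='11' vs H='010': no prefix
  D='11' vs E='011': no prefix
  D='11' vs B='10': no prefix
No violation found over all pairs.

YES -- this is a valid prefix code. No codeword is a prefix of any other codeword.


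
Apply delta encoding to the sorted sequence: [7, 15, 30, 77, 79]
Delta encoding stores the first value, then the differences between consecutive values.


First value: 7
Deltas:
  15 - 7 = 8
  30 - 15 = 15
  77 - 30 = 47
  79 - 77 = 2


Delta encoded: [7, 8, 15, 47, 2]


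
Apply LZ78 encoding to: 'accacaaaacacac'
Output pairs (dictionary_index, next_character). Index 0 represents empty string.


LZ78 encoding steps:
Dictionary: {0: ''}
Step 1: w='' (idx 0), next='a' -> output (0, 'a'), add 'a' as idx 1
Step 2: w='' (idx 0), next='c' -> output (0, 'c'), add 'c' as idx 2
Step 3: w='c' (idx 2), next='a' -> output (2, 'a'), add 'ca' as idx 3
Step 4: w='ca' (idx 3), next='a' -> output (3, 'a'), add 'caa' as idx 4
Step 5: w='a' (idx 1), next='a' -> output (1, 'a'), add 'aa' as idx 5
Step 6: w='ca' (idx 3), next='c' -> output (3, 'c'), add 'cac' as idx 6
Step 7: w='a' (idx 1), next='c' -> output (1, 'c'), add 'ac' as idx 7


Encoded: [(0, 'a'), (0, 'c'), (2, 'a'), (3, 'a'), (1, 'a'), (3, 'c'), (1, 'c')]


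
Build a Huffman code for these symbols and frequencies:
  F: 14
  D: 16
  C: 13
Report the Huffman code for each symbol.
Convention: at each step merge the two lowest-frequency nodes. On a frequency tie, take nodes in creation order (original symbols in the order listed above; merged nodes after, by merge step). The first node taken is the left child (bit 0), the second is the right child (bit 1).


Huffman tree construction:
Step 1: Merge C(13) + F(14) = 27
Step 2: Merge D(16) + (C+F)(27) = 43
Read each symbol's code off the tree from the root (left child = 0, right child = 1).

Codes:
  F: 11 (length 2)
  D: 0 (length 1)
  C: 10 (length 2)
Average code length: 70/43 = 1.6279 bits/symbol


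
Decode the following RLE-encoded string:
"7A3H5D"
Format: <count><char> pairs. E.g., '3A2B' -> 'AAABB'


Expanding each <count><char> pair:
  7A -> 'AAAAAAA'
  3H -> 'HHH'
  5D -> 'DDDDD'

Decoded = AAAAAAAHHHDDDDD


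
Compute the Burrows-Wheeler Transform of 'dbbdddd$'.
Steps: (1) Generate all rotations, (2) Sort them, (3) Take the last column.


Rotations (sorted):
  0: $dbbdddd -> last char: d
  1: bbdddd$d -> last char: d
  2: bdddd$db -> last char: b
  3: d$dbbddd -> last char: d
  4: dbbdddd$ -> last char: $
  5: dd$dbbdd -> last char: d
  6: ddd$dbbd -> last char: d
  7: dddd$dbb -> last char: b


BWT = ddbd$ddb


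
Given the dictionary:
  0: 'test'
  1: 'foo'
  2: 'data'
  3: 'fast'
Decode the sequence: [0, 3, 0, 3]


Look up each index in the dictionary:
  0 -> 'test'
  3 -> 'fast'
  0 -> 'test'
  3 -> 'fast'

Decoded: "test fast test fast"


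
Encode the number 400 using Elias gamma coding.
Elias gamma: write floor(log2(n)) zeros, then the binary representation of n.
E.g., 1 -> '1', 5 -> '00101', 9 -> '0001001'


num_bits = floor(log2(400)) + 1 = 9
leading_zeros = num_bits - 1 = 8
binary(400) = 110010000

Elias gamma(400) = '00000000' + '110010000' = 00000000110010000 (17 bits)


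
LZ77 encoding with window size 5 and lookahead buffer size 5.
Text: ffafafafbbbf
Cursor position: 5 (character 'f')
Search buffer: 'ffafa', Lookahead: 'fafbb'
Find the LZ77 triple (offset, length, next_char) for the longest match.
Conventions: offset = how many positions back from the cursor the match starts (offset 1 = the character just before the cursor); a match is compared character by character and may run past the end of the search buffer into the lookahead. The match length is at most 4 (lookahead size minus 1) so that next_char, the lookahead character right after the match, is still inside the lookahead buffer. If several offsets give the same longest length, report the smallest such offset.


Try each offset into the search buffer:
  offset=1 (pos 4, char 'a'): match length 0
  offset=2 (pos 3, char 'f'): match length 3
  offset=3 (pos 2, char 'a'): match length 0
  offset=4 (pos 1, char 'f'): match length 3
  offset=5 (pos 0, char 'f'): match length 1
Longest match has length 3, found at offsets 2, 4; take the smallest, offset 2.
next_char = character at position 5 + 3 = 8 -> 'b'

Best match: offset=2, length=3 (matching 'faf' starting at position 3)
LZ77 triple: (2, 3, 'b')


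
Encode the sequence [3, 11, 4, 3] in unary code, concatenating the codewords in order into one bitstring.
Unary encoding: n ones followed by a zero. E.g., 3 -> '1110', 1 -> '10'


Encode each number as n ones followed by a terminating 0:
  3 -> 1110 (4 bits)
  11 -> 111111111110 (12 bits)
  4 -> 11110 (5 bits)
  3 -> 1110 (4 bits)
Total length = 4 + 12 + 5 + 4 = 25 bits.

Unary([3, 11, 4, 3]) = 1110111111111110111101110 (25 bits)


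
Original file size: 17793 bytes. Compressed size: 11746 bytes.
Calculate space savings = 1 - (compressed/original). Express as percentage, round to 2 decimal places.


ratio = compressed/original = 11746/17793 = 0.660147
savings = 1 - ratio = 1 - 0.660147 = 0.339853
as a percentage: 0.339853 * 100 = 33.99%

Space savings = 1 - 11746/17793 = 33.99%


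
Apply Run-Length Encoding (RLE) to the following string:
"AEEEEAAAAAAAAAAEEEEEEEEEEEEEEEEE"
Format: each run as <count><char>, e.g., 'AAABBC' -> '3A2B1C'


Scanning runs left to right:
  i=0: run of 'A' x 1 -> '1A'
  i=1: run of 'E' x 4 -> '4E'
  i=5: run of 'A' x 10 -> '10A'
  i=15: run of 'E' x 17 -> '17E'

RLE = 1A4E10A17E


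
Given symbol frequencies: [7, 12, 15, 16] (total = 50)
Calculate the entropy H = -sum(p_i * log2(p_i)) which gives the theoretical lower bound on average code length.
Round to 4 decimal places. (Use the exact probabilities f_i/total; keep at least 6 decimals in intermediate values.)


Per-symbol terms -p_i * log2(p_i) with p_i = f_i/50:
  p = 7/50 = 0.140000: log2(p) = -2.836501, -p*log2(p) = 0.397110
  p = 12/50 = 0.240000: log2(p) = -2.058894, -p*log2(p) = 0.494134
  p = 15/50 = 0.300000: log2(p) = -1.736966, -p*log2(p) = 0.521090
  p = 16/50 = 0.320000: log2(p) = -1.643856, -p*log2(p) = 0.526034
H = 0.397110 + 0.494134 + 0.521090 + 0.526034 = 1.938368

H = 1.9384 bits/symbol


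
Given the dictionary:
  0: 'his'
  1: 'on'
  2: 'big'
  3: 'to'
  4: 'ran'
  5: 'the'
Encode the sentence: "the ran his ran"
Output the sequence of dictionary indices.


Look up each word in the dictionary:
  'the' -> 5
  'ran' -> 4
  'his' -> 0
  'ran' -> 4

Encoded: [5, 4, 0, 4]


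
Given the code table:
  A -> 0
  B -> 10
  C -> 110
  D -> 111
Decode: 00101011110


Decoding:
0 -> A
0 -> A
10 -> B
10 -> B
111 -> D
10 -> B


Result: AABBDB


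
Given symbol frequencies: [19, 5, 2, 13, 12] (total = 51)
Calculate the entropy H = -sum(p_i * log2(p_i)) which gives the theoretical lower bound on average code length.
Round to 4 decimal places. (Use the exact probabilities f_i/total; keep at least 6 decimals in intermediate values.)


Per-symbol terms -p_i * log2(p_i) with p_i = f_i/51:
  p = 19/51 = 0.372549: log2(p) = -1.424498, -p*log2(p) = 0.530695
  p = 5/51 = 0.098039: log2(p) = -3.350497, -p*log2(p) = 0.328480
  p = 2/51 = 0.039216: log2(p) = -4.672425, -p*log2(p) = 0.183232
  p = 13/51 = 0.254902: log2(p) = -1.971986, -p*log2(p) = 0.502663
  p = 12/51 = 0.235294: log2(p) = -2.087463, -p*log2(p) = 0.491168
H = 0.530695 + 0.328480 + 0.183232 + 0.502663 + 0.491168 = 2.036238

H = 2.0362 bits/symbol


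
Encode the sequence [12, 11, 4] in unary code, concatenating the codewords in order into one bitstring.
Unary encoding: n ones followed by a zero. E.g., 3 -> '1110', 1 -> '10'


Encode each number as n ones followed by a terminating 0:
  12 -> 1111111111110 (13 bits)
  11 -> 111111111110 (12 bits)
  4 -> 11110 (5 bits)
Total length = 13 + 12 + 5 = 30 bits.

Unary([12, 11, 4]) = 111111111111011111111111011110 (30 bits)


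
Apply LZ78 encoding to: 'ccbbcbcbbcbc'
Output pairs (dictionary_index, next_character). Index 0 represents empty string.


LZ78 encoding steps:
Dictionary: {0: ''}
Step 1: w='' (idx 0), next='c' -> output (0, 'c'), add 'c' as idx 1
Step 2: w='c' (idx 1), next='b' -> output (1, 'b'), add 'cb' as idx 2
Step 3: w='' (idx 0), next='b' -> output (0, 'b'), add 'b' as idx 3
Step 4: w='cb' (idx 2), next='c' -> output (2, 'c'), add 'cbc' as idx 4
Step 5: w='b' (idx 3), next='b' -> output (3, 'b'), add 'bb' as idx 5
Step 6: w='cbc' (idx 4), end of input -> output (4, '')


Encoded: [(0, 'c'), (1, 'b'), (0, 'b'), (2, 'c'), (3, 'b'), (4, '')]


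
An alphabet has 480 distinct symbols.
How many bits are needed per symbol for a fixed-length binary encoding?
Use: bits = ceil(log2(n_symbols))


log2(480) = 8.9069
Bracket: 2^8 = 256 < 480 <= 2^9 = 512
So ceil(log2(480)) = 9

bits = ceil(log2(480)) = ceil(8.9069) = 9 bits


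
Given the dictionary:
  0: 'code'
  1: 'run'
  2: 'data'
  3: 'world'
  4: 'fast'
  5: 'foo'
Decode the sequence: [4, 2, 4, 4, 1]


Look up each index in the dictionary:
  4 -> 'fast'
  2 -> 'data'
  4 -> 'fast'
  4 -> 'fast'
  1 -> 'run'

Decoded: "fast data fast fast run"


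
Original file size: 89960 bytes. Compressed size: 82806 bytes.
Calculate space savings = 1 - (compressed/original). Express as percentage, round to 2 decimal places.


ratio = compressed/original = 82806/89960 = 0.920476
savings = 1 - ratio = 1 - 0.920476 = 0.079524
as a percentage: 0.079524 * 100 = 7.95%

Space savings = 1 - 82806/89960 = 7.95%


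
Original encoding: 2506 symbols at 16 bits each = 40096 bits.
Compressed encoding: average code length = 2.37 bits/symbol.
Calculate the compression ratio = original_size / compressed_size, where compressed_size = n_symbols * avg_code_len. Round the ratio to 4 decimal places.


original_size = n_symbols * orig_bits = 2506 * 16 = 40096 bits
compressed_size = n_symbols * avg_code_len = 2506 * 2.37 = 5939.22 bits
ratio = original_size / compressed_size = 40096 / 5939.22 = 6.7511

Compression ratio = 6.7511


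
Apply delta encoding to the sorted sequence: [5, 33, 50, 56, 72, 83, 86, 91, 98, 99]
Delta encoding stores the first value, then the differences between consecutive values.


First value: 5
Deltas:
  33 - 5 = 28
  50 - 33 = 17
  56 - 50 = 6
  72 - 56 = 16
  83 - 72 = 11
  86 - 83 = 3
  91 - 86 = 5
  98 - 91 = 7
  99 - 98 = 1


Delta encoded: [5, 28, 17, 6, 16, 11, 3, 5, 7, 1]


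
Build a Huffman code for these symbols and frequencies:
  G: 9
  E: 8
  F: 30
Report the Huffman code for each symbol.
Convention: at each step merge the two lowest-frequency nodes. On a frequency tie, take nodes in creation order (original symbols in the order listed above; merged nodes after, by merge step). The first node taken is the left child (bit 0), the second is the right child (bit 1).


Huffman tree construction:
Step 1: Merge E(8) + G(9) = 17
Step 2: Merge (E+G)(17) + F(30) = 47
Read each symbol's code off the tree from the root (left child = 0, right child = 1).

Codes:
  G: 01 (length 2)
  E: 00 (length 2)
  F: 1 (length 1)
Average code length: 64/47 = 1.3617 bits/symbol


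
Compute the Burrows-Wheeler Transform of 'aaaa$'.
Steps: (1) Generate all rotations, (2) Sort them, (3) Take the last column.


Rotations (sorted):
  0: $aaaa -> last char: a
  1: a$aaa -> last char: a
  2: aa$aa -> last char: a
  3: aaa$a -> last char: a
  4: aaaa$ -> last char: $


BWT = aaaa$


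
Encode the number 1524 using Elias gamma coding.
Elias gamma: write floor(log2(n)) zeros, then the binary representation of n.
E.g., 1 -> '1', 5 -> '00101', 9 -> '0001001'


num_bits = floor(log2(1524)) + 1 = 11
leading_zeros = num_bits - 1 = 10
binary(1524) = 10111110100

Elias gamma(1524) = '0000000000' + '10111110100' = 000000000010111110100 (21 bits)


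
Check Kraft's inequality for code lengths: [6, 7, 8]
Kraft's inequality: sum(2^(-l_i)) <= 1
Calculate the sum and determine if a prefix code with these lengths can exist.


Sum = 2^(-6) + 2^(-7) + 2^(-8)
    = 0.015625 + 0.0078125 + 0.00390625
    = 7/256 = 0.02734375
Since 0.02734375 <= 1, Kraft's inequality IS satisfied.
A prefix code with these lengths CAN exist.

Kraft sum = 0.02734375. Satisfied.


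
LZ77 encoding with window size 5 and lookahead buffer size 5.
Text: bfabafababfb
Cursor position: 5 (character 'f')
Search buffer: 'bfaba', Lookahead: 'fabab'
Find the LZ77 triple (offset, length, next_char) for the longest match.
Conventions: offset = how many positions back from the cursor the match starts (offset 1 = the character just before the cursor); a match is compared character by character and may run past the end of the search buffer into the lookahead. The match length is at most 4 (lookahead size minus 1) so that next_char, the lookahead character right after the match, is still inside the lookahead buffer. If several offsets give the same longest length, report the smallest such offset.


Try each offset into the search buffer:
  offset=1 (pos 4, char 'a'): match length 0
  offset=2 (pos 3, char 'b'): match length 0
  offset=3 (pos 2, char 'a'): match length 0
  offset=4 (pos 1, char 'f'): match length 4
  offset=5 (pos 0, char 'b'): match length 0
Longest match has length 4 at offset 4.
next_char = character at position 5 + 4 = 9 -> 'b'

Best match: offset=4, length=4 (matching 'faba' starting at position 1)
LZ77 triple: (4, 4, 'b')


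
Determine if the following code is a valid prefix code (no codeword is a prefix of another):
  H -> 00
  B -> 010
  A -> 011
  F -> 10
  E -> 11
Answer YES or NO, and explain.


Checking each pair (does one codeword prefix another?):
  H='00' vs B='010': no prefix
  H='00' vs A='011': no prefix
  H='00' vs F='10': no prefix
  H='00' vs E='11': no prefix
  B='010' vs H='00': no prefix
  B='010' vs A='011': no prefix
  B='010' vs F='10': no prefix
  B='010' vs E='11': no prefix
  A='011' vs H='00': no prefix
  A='011' vs B='010': no prefix
  A='011' vs F='10': no prefix
  A='011' vs E='11': no prefix
  F='10' vs H='00': no prefix
  F='10' vs B='010': no prefix
  F='10' vs A='011': no prefix
  F='10' vs E='11': no prefix
  E='11' vs H='00': no prefix
  E='11' vs B='010': no prefix
  E='11' vs A='011': no prefix
  E='11' vs F='10': no prefix
No violation found over all pairs.

YES -- this is a valid prefix code. No codeword is a prefix of any other codeword.


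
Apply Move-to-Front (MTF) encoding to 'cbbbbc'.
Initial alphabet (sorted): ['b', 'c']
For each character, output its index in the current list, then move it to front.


MTF encoding:
'c': index 1 in ['b', 'c'] -> ['c', 'b']
'b': index 1 in ['c', 'b'] -> ['b', 'c']
'b': index 0 in ['b', 'c'] -> ['b', 'c']
'b': index 0 in ['b', 'c'] -> ['b', 'c']
'b': index 0 in ['b', 'c'] -> ['b', 'c']
'c': index 1 in ['b', 'c'] -> ['c', 'b']


Output: [1, 1, 0, 0, 0, 1]


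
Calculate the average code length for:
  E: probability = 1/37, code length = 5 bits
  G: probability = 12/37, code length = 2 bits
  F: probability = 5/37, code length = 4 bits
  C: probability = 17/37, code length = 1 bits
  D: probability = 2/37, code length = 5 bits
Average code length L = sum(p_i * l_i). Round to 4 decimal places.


Weighted contributions p_i * l_i:
  E: (1/37) * 5 = 5/37
  G: (12/37) * 2 = 24/37
  F: (5/37) * 4 = 20/37
  C: (17/37) * 1 = 17/37
  D: (2/37) * 5 = 10/37
Sum = (5 + 24 + 20 + 17 + 10)/37 = 76/37

L = 76/37 = 2.0541 bits/symbol


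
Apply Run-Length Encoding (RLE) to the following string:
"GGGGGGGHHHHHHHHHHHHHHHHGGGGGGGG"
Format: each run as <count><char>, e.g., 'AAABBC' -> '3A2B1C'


Scanning runs left to right:
  i=0: run of 'G' x 7 -> '7G'
  i=7: run of 'H' x 16 -> '16H'
  i=23: run of 'G' x 8 -> '8G'

RLE = 7G16H8G


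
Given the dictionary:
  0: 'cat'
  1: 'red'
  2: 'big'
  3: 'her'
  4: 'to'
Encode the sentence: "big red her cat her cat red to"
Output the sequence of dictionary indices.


Look up each word in the dictionary:
  'big' -> 2
  'red' -> 1
  'her' -> 3
  'cat' -> 0
  'her' -> 3
  'cat' -> 0
  'red' -> 1
  'to' -> 4

Encoded: [2, 1, 3, 0, 3, 0, 1, 4]


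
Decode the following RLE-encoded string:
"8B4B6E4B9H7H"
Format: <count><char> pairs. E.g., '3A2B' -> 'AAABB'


Expanding each <count><char> pair:
  8B -> 'BBBBBBBB'
  4B -> 'BBBB'
  6E -> 'EEEEEE'
  4B -> 'BBBB'
  9H -> 'HHHHHHHHH'
  7H -> 'HHHHHHH'

Decoded = BBBBBBBBBBBBEEEEEEBBBBHHHHHHHHHHHHHHHH


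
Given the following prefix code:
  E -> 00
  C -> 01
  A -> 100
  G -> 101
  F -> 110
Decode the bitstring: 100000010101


Decoding step by step:
Bits 100 -> A
Bits 00 -> E
Bits 00 -> E
Bits 101 -> G
Bits 01 -> C


Decoded message: AEEGC


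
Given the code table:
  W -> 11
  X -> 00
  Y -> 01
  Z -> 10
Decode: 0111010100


Decoding:
01 -> Y
11 -> W
01 -> Y
01 -> Y
00 -> X


Result: YWYYX


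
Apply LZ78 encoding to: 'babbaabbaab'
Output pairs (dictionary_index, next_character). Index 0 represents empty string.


LZ78 encoding steps:
Dictionary: {0: ''}
Step 1: w='' (idx 0), next='b' -> output (0, 'b'), add 'b' as idx 1
Step 2: w='' (idx 0), next='a' -> output (0, 'a'), add 'a' as idx 2
Step 3: w='b' (idx 1), next='b' -> output (1, 'b'), add 'bb' as idx 3
Step 4: w='a' (idx 2), next='a' -> output (2, 'a'), add 'aa' as idx 4
Step 5: w='bb' (idx 3), next='a' -> output (3, 'a'), add 'bba' as idx 5
Step 6: w='a' (idx 2), next='b' -> output (2, 'b'), add 'ab' as idx 6


Encoded: [(0, 'b'), (0, 'a'), (1, 'b'), (2, 'a'), (3, 'a'), (2, 'b')]


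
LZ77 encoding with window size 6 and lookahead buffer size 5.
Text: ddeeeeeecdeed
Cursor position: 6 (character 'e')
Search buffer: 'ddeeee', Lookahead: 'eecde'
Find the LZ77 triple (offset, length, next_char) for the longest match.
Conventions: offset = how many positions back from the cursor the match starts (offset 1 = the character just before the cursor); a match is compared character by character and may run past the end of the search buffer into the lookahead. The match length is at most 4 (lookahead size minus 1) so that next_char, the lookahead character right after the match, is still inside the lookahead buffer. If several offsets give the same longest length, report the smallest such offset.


Try each offset into the search buffer:
  offset=1 (pos 5, char 'e'): match length 2
  offset=2 (pos 4, char 'e'): match length 2
  offset=3 (pos 3, char 'e'): match length 2
  offset=4 (pos 2, char 'e'): match length 2
  offset=5 (pos 1, char 'd'): match length 0
  offset=6 (pos 0, char 'd'): match length 0
Longest match has length 2, found at offsets 1, 2, 3, 4; take the smallest, offset 1.
next_char = character at position 6 + 2 = 8 -> 'c'

Best match: offset=1, length=2 (matching 'ee' starting at position 5)
LZ77 triple: (1, 2, 'c')


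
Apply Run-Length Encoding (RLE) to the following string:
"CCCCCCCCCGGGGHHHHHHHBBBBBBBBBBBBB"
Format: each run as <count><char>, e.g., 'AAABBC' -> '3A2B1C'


Scanning runs left to right:
  i=0: run of 'C' x 9 -> '9C'
  i=9: run of 'G' x 4 -> '4G'
  i=13: run of 'H' x 7 -> '7H'
  i=20: run of 'B' x 13 -> '13B'

RLE = 9C4G7H13B


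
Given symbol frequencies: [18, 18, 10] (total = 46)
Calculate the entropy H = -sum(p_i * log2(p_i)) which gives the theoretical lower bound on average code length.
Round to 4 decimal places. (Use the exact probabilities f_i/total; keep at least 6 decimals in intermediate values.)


Per-symbol terms -p_i * log2(p_i) with p_i = f_i/46:
  p = 18/46 = 0.391304: log2(p) = -1.353637, -p*log2(p) = 0.529684
  p = 18/46 = 0.391304: log2(p) = -1.353637, -p*log2(p) = 0.529684
  p = 10/46 = 0.217391: log2(p) = -2.201634, -p*log2(p) = 0.478616
H = 0.529684 + 0.529684 + 0.478616 = 1.537984

H = 1.538 bits/symbol


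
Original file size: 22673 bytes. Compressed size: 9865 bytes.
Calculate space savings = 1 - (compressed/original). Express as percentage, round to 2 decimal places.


ratio = compressed/original = 9865/22673 = 0.435099
savings = 1 - ratio = 1 - 0.435099 = 0.564901
as a percentage: 0.564901 * 100 = 56.49%

Space savings = 1 - 9865/22673 = 56.49%


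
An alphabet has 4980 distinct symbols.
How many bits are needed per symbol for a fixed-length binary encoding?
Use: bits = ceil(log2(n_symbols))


log2(4980) = 12.2819
Bracket: 2^12 = 4096 < 4980 <= 2^13 = 8192
So ceil(log2(4980)) = 13

bits = ceil(log2(4980)) = ceil(12.2819) = 13 bits


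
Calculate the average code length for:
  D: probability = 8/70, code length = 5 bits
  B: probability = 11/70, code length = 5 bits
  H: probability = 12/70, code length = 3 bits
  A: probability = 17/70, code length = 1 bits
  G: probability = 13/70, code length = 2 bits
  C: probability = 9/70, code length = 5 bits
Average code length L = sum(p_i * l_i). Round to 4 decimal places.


Weighted contributions p_i * l_i:
  D: (8/70) * 5 = 40/70
  B: (11/70) * 5 = 55/70
  H: (12/70) * 3 = 36/70
  A: (17/70) * 1 = 17/70
  G: (13/70) * 2 = 26/70
  C: (9/70) * 5 = 45/70
Sum = (40 + 55 + 36 + 17 + 26 + 45)/70 = 219/70

L = 219/70 = 3.1286 bits/symbol


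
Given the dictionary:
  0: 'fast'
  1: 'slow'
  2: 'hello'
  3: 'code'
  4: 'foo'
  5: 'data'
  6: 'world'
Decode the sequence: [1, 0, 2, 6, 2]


Look up each index in the dictionary:
  1 -> 'slow'
  0 -> 'fast'
  2 -> 'hello'
  6 -> 'world'
  2 -> 'hello'

Decoded: "slow fast hello world hello"


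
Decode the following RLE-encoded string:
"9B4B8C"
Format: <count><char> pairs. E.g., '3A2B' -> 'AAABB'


Expanding each <count><char> pair:
  9B -> 'BBBBBBBBB'
  4B -> 'BBBB'
  8C -> 'CCCCCCCC'

Decoded = BBBBBBBBBBBBBCCCCCCCC


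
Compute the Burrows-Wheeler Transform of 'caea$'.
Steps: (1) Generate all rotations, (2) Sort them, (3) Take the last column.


Rotations (sorted):
  0: $caea -> last char: a
  1: a$cae -> last char: e
  2: aea$c -> last char: c
  3: caea$ -> last char: $
  4: ea$ca -> last char: a


BWT = aec$a


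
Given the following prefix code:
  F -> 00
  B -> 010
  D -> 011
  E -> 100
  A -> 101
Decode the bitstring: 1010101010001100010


Decoding step by step:
Bits 101 -> A
Bits 010 -> B
Bits 101 -> A
Bits 00 -> F
Bits 011 -> D
Bits 00 -> F
Bits 010 -> B


Decoded message: ABAFDFB


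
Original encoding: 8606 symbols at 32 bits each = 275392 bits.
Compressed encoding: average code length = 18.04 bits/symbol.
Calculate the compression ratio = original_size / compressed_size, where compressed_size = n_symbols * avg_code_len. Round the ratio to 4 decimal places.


original_size = n_symbols * orig_bits = 8606 * 32 = 275392 bits
compressed_size = n_symbols * avg_code_len = 8606 * 18.04 = 155252.24 bits
ratio = original_size / compressed_size = 275392 / 155252.24 = 1.7738

Compression ratio = 1.7738


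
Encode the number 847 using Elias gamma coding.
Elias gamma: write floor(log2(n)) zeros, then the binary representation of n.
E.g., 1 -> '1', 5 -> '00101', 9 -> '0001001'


num_bits = floor(log2(847)) + 1 = 10
leading_zeros = num_bits - 1 = 9
binary(847) = 1101001111

Elias gamma(847) = '000000000' + '1101001111' = 0000000001101001111 (19 bits)


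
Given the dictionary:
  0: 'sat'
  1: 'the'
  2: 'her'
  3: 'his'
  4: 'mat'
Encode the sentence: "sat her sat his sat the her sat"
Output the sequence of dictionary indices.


Look up each word in the dictionary:
  'sat' -> 0
  'her' -> 2
  'sat' -> 0
  'his' -> 3
  'sat' -> 0
  'the' -> 1
  'her' -> 2
  'sat' -> 0

Encoded: [0, 2, 0, 3, 0, 1, 2, 0]


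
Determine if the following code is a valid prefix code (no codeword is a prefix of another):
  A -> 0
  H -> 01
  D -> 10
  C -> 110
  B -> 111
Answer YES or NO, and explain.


Checking each pair (does one codeword prefix another?):
  A='0' vs H='01': prefix -- VIOLATION

NO -- this is NOT a valid prefix code. A (0) is a prefix of H (01).


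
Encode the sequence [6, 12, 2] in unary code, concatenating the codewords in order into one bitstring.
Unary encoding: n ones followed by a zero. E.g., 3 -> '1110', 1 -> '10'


Encode each number as n ones followed by a terminating 0:
  6 -> 1111110 (7 bits)
  12 -> 1111111111110 (13 bits)
  2 -> 110 (3 bits)
Total length = 7 + 13 + 3 = 23 bits.

Unary([6, 12, 2]) = 11111101111111111110110 (23 bits)


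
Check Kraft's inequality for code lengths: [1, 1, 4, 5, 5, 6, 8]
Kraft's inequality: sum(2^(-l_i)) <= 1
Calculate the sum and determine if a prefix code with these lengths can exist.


Sum = 2^(-1) + 2^(-1) + 2^(-4) + 2^(-5) + 2^(-5) + 2^(-6) + 2^(-8)
    = 0.5 + 0.5 + 0.0625 + 0.03125 + 0.03125 + 0.015625 + 0.00390625
    = 293/256 = 1.14453125
Since 1.14453125 > 1, Kraft's inequality is NOT satisfied.
A prefix code with these lengths CANNOT exist.

Kraft sum = 1.14453125. Not satisfied.


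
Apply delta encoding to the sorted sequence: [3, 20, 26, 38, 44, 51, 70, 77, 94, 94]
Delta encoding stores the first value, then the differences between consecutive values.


First value: 3
Deltas:
  20 - 3 = 17
  26 - 20 = 6
  38 - 26 = 12
  44 - 38 = 6
  51 - 44 = 7
  70 - 51 = 19
  77 - 70 = 7
  94 - 77 = 17
  94 - 94 = 0


Delta encoded: [3, 17, 6, 12, 6, 7, 19, 7, 17, 0]


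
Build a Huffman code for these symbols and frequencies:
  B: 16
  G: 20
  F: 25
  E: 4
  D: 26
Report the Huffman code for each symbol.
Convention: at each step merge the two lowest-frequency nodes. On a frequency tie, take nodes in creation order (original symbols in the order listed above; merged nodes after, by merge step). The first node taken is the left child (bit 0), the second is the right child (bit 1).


Huffman tree construction:
Step 1: Merge E(4) + B(16) = 20
Step 2: Merge G(20) + (E+B)(20) = 40
Step 3: Merge F(25) + D(26) = 51
Step 4: Merge (G+(E+B))(40) + (F+D)(51) = 91
Read each symbol's code off the tree from the root (left child = 0, right child = 1).

Codes:
  B: 011 (length 3)
  G: 00 (length 2)
  F: 10 (length 2)
  E: 010 (length 3)
  D: 11 (length 2)
Average code length: 202/91 = 2.2198 bits/symbol


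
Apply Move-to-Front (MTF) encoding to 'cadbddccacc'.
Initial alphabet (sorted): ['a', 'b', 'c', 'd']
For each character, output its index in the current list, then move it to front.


MTF encoding:
'c': index 2 in ['a', 'b', 'c', 'd'] -> ['c', 'a', 'b', 'd']
'a': index 1 in ['c', 'a', 'b', 'd'] -> ['a', 'c', 'b', 'd']
'd': index 3 in ['a', 'c', 'b', 'd'] -> ['d', 'a', 'c', 'b']
'b': index 3 in ['d', 'a', 'c', 'b'] -> ['b', 'd', 'a', 'c']
'd': index 1 in ['b', 'd', 'a', 'c'] -> ['d', 'b', 'a', 'c']
'd': index 0 in ['d', 'b', 'a', 'c'] -> ['d', 'b', 'a', 'c']
'c': index 3 in ['d', 'b', 'a', 'c'] -> ['c', 'd', 'b', 'a']
'c': index 0 in ['c', 'd', 'b', 'a'] -> ['c', 'd', 'b', 'a']
'a': index 3 in ['c', 'd', 'b', 'a'] -> ['a', 'c', 'd', 'b']
'c': index 1 in ['a', 'c', 'd', 'b'] -> ['c', 'a', 'd', 'b']
'c': index 0 in ['c', 'a', 'd', 'b'] -> ['c', 'a', 'd', 'b']


Output: [2, 1, 3, 3, 1, 0, 3, 0, 3, 1, 0]


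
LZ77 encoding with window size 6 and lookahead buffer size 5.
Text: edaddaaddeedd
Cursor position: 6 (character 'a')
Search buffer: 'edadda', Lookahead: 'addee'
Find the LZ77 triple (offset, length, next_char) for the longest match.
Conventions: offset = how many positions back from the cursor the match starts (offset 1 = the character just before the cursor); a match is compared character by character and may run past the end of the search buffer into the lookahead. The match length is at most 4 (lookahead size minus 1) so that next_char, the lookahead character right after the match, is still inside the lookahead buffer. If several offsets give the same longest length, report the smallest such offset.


Try each offset into the search buffer:
  offset=1 (pos 5, char 'a'): match length 1
  offset=2 (pos 4, char 'd'): match length 0
  offset=3 (pos 3, char 'd'): match length 0
  offset=4 (pos 2, char 'a'): match length 3
  offset=5 (pos 1, char 'd'): match length 0
  offset=6 (pos 0, char 'e'): match length 0
Longest match has length 3 at offset 4.
next_char = character at position 6 + 3 = 9 -> 'e'

Best match: offset=4, length=3 (matching 'add' starting at position 2)
LZ77 triple: (4, 3, 'e')


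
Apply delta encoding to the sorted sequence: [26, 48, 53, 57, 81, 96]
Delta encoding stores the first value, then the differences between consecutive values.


First value: 26
Deltas:
  48 - 26 = 22
  53 - 48 = 5
  57 - 53 = 4
  81 - 57 = 24
  96 - 81 = 15


Delta encoded: [26, 22, 5, 4, 24, 15]


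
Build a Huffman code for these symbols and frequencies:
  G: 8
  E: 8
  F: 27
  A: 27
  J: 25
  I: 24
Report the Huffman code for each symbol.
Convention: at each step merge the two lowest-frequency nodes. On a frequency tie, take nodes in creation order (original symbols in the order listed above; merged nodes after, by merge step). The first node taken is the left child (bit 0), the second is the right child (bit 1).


Huffman tree construction:
Step 1: Merge G(8) + E(8) = 16
Step 2: Merge (G+E)(16) + I(24) = 40
Step 3: Merge J(25) + F(27) = 52
Step 4: Merge A(27) + ((G+E)+I)(40) = 67
Step 5: Merge (J+F)(52) + (A+((G+E)+I))(67) = 119
Read each symbol's code off the tree from the root (left child = 0, right child = 1).

Codes:
  G: 1100 (length 4)
  E: 1101 (length 4)
  F: 01 (length 2)
  A: 10 (length 2)
  J: 00 (length 2)
  I: 111 (length 3)
Average code length: 294/119 = 2.4706 bits/symbol


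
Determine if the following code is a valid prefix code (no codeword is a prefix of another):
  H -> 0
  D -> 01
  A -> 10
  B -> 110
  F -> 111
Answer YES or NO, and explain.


Checking each pair (does one codeword prefix another?):
  H='0' vs D='01': prefix -- VIOLATION

NO -- this is NOT a valid prefix code. H (0) is a prefix of D (01).


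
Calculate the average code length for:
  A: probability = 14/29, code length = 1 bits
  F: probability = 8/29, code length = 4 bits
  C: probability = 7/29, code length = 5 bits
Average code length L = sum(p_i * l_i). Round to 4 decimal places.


Weighted contributions p_i * l_i:
  A: (14/29) * 1 = 14/29
  F: (8/29) * 4 = 32/29
  C: (7/29) * 5 = 35/29
Sum = (14 + 32 + 35)/29 = 81/29

L = 81/29 = 2.7931 bits/symbol


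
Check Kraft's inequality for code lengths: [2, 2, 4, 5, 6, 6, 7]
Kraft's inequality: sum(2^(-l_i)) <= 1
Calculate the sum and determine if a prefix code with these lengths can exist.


Sum = 2^(-2) + 2^(-2) + 2^(-4) + 2^(-5) + 2^(-6) + 2^(-6) + 2^(-7)
    = 0.25 + 0.25 + 0.0625 + 0.03125 + 0.015625 + 0.015625 + 0.0078125
    = 81/128 = 0.6328125
Since 0.6328125 <= 1, Kraft's inequality IS satisfied.
A prefix code with these lengths CAN exist.

Kraft sum = 0.6328125. Satisfied.


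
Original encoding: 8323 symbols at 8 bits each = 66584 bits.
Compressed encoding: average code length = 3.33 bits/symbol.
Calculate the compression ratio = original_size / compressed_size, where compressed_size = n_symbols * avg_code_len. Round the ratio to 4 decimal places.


original_size = n_symbols * orig_bits = 8323 * 8 = 66584 bits
compressed_size = n_symbols * avg_code_len = 8323 * 3.33 = 27715.59 bits
ratio = original_size / compressed_size = 66584 / 27715.59 = 2.4024

Compression ratio = 2.4024


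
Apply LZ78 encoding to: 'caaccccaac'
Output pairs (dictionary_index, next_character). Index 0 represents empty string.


LZ78 encoding steps:
Dictionary: {0: ''}
Step 1: w='' (idx 0), next='c' -> output (0, 'c'), add 'c' as idx 1
Step 2: w='' (idx 0), next='a' -> output (0, 'a'), add 'a' as idx 2
Step 3: w='a' (idx 2), next='c' -> output (2, 'c'), add 'ac' as idx 3
Step 4: w='c' (idx 1), next='c' -> output (1, 'c'), add 'cc' as idx 4
Step 5: w='c' (idx 1), next='a' -> output (1, 'a'), add 'ca' as idx 5
Step 6: w='ac' (idx 3), end of input -> output (3, '')


Encoded: [(0, 'c'), (0, 'a'), (2, 'c'), (1, 'c'), (1, 'a'), (3, '')]
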